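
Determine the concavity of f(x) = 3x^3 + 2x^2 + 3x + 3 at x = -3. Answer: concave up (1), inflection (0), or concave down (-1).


Concavity is determined by the sign of f''(x).
f(x) = 3x^3 + 2x^2 + 3x + 3
f'(x) = 9x^2 + 4x + 3
f''(x) = 18x + 4
f''(-3) = 18 * (-3) + 4
= -54 + 4
= -50
Since f''(-3) < 0, the function is concave down (-1)

-1


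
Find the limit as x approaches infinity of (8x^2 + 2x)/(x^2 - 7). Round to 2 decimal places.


For limits at infinity with equal-degree polynomials,
we compare leading coefficients.
Numerator leading term: 8x^2
Denominator leading term: x^2
Divide both by x^2:
lim = (8 + 2/x) / (1 - 7/x^2)
As x -> infinity, the 1/x and 1/x^2 terms vanish:
= 8/1 = 8 = 8.00

8.00


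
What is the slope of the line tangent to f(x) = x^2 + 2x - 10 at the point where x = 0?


The slope of the tangent line equals f'(x) at the point.
f(x) = x^2 + 2x - 10
f'(x) = 2x + 2
At x = 0:
f'(0) = 2 * 0 + 2
= 0 + 2
= 2

2


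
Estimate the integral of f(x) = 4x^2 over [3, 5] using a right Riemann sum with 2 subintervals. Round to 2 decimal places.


Right Riemann sum uses right endpoints of each subinterval.
Interval: [3, 5], n = 2
dx = (5 - 3) / 2 = 1
Right endpoints: [4, 5]
f values: [64, 100]
Sum = dx * (sum of f values)
= 1 * 164
= 164 = 164.00

164.00


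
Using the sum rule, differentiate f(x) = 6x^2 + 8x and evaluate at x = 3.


Differentiate term by term using power and sum rules:
f(x) = 6x^2 + 8x
f'(x) = 12x + 8
Substitute x = 3:
f'(3) = 12 * 3 + 8
= 36 + 8
= 44

44


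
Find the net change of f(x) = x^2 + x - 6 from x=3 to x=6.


Net change = f(b) - f(a)
f(x) = x^2 + x - 6
Compute f(6):
f(6) = 1 * 6^2 + 1 * 6 - 6
= 36 + 6 - 6
= 36
Compute f(3):
f(3) = 1 * 3^2 + 1 * 3 - 6
= 9 + 3 - 6
= 6
Net change = 36 - 6 = 30

30


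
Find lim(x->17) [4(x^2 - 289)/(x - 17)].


Direct substitution gives 0/0, so we factor the numerator.
Factor: 4(x^2 - 289) = 4 * (x - 17)(x + 17)
Cancel the common factor (x - 17):
4(x^2 - 289)/(x - 17) = 4 * (x + 17)
Now substitute x = 17:
= 4 * (17 + 17) = 136

136


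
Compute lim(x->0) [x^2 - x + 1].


Since polynomials are continuous, we use direct substitution.
lim(x->0) of x^2 - x + 1
= 1 * 0^2 - 1 * 0 + 1
= 0 + 0 + 1
= 1

1


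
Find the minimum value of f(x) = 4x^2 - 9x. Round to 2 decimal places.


For a quadratic f(x) = ax^2 + bx + c with a > 0, the minimum is at the vertex.
Vertex x-coordinate: x = -b/(2a)
x = -(-9) / (2 * 4)
x = 9/8
Substitute back to find the minimum value:
f(9/8) = 4 * (9/8)^2 - 9 * (9/8) + 0
= 81/16 - 81/8 + 0
= -81/16 ≈ -5.06

-5.06


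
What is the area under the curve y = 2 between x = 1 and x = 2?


The area under a constant function y = 2 is a rectangle.
Width = 2 - 1 = 1
Height = 2
Area = width * height
= 1 * 2
= 2

2


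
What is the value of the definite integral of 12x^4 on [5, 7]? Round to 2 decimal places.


Find the antiderivative of 12x^4:
F(x) = 12/5 * x^5
Apply the Fundamental Theorem of Calculus:
F(7) - F(5)
= 12/5 * 7^5 - 12/5 * 5^5
= 12/5 * (16807 - 3125)
= 12/5 * 13682
= 164184/5 = 32836.80

32836.80


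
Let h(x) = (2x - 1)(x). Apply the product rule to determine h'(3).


Let u(x) = 2x - 1 and v(x) = x
u'(x) = 2
v'(x) = 1
Product rule: h'(x) = u'(x)*v(x) + u(x)*v'(x)
= 2 * (x) + (2x - 1) * 1
At x = 3:
u(3) = 2 * 3 - 1 = 5
v(3) = 1 * 3 + 0 = 3
h'(3) = 2 * 3 + 5 * 1
= 6 + 5
= 11

11


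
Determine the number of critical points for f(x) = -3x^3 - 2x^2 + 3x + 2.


Find where f'(x) = 0:
f(x) = -3x^3 - 2x^2 + 3x + 2
f'(x) = -9x^2 - 4x + 3
This is a quadratic in x. Use the discriminant to count real roots.
Discriminant = (-4)^2 - 4 * (-9) * 3
= 16 - (-108)
= 124
Since discriminant > 0, f'(x) = 0 has 2 real solutions.
Number of critical points: 2

2


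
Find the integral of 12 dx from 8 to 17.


The integral of a constant k over [a, b] equals k * (b - a).
integral from 8 to 17 of 12 dx
= 12 * (17 - 8)
= 12 * 9
= 108

108


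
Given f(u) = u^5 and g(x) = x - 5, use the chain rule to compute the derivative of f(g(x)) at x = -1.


Using the chain rule: (f(g(x)))' = f'(g(x)) * g'(x)
First, find g(-1):
g(-1) = 1 * (-1) - 5 = -6
Next, f'(u) = 5u^4
And g'(x) = 1
So f'(g(-1)) * g'(-1)
= 5 * (-6)^4 * 1
= 5 * 1296 * 1
= 6480

6480


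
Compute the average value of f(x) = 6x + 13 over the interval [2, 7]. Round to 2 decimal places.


Average value = 1/(b-a) * integral from a to b of f(x) dx
First compute the integral of 6x + 13:
F(x) = 3x^2 + 13x
F(7) = 3 * 49 + 13 * 7 = 238
F(2) = 3 * 4 + 13 * 2 = 38
Integral = 238 - 38 = 200
Average = 200 / (7 - 2) = 200 / 5
= 40 = 40.00

40.00


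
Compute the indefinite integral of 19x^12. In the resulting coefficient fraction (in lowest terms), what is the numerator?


Apply the power rule for integration:
integral of ax^n dx = a/(n+1) * x^(n+1) + C
integral of 19x^12 dx
= 19/13 * x^13 + C
The coefficient in lowest terms is 19/13, and its numerator is 19

19


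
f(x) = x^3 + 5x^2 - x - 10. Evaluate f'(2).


Differentiate f(x) = x^3 + 5x^2 - x - 10 term by term:
f'(x) = 3x^2 + 10x - 1
Substitute x = 2:
f'(2) = 3 * 2^2 + 10 * 2 - 1
= 12 + 20 - 1
= 31

31


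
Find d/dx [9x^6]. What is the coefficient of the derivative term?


We apply the power rule: d/dx [ax^n] = a*n * x^(n-1)
d/dx [9x^6]
= 9 * 6 * x^(6-1)
= 54x^5
The coefficient is 54

54


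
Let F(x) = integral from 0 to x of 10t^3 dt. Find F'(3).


By the Fundamental Theorem of Calculus (Part 1):
If F(x) = integral from 0 to x of f(t) dt, then F'(x) = f(x)
Here f(t) = 10t^3
So F'(x) = 10x^3
Evaluate at x = 3:
F'(3) = 10 * 3^3
= 10 * 27
= 270

270


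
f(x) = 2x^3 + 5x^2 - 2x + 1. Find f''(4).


First derivative:
f'(x) = 6x^2 + 10x - 2
Second derivative:
f''(x) = 12x + 10
Substitute x = 4:
f''(4) = 12 * 4 + 10
= 48 + 10
= 58

58


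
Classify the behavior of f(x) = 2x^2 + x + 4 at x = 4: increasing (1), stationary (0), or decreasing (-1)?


Compute f'(x) to determine behavior:
f'(x) = 4x + 1
f'(4) = 4 * 4 + 1
= 16 + 1
= 17
Since f'(4) > 0, the function is increasing (1)

1


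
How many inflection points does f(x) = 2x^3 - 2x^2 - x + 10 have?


Inflection points occur where f''(x) = 0 and concavity changes.
f(x) = 2x^3 - 2x^2 - x + 10
f'(x) = 6x^2 - 4x - 1
f''(x) = 12x - 4
Set f''(x) = 0:
12x - 4 = 0
x = 4 / 12 = 1/3
Since f''(x) is linear (degree 1), it changes sign at this point.
Therefore there is exactly 1 inflection point.

1


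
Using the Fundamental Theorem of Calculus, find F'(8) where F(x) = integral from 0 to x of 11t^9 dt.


By the Fundamental Theorem of Calculus (Part 1):
If F(x) = integral from 0 to x of f(t) dt, then F'(x) = f(x)
Here f(t) = 11t^9
So F'(x) = 11x^9
Evaluate at x = 8:
F'(8) = 11 * 8^9
= 11 * 134217728
= 1476395008

1476395008


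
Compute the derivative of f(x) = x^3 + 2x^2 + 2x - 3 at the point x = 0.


Differentiate f(x) = x^3 + 2x^2 + 2x - 3 term by term:
f'(x) = 3x^2 + 4x + 2
Substitute x = 0:
f'(0) = 3 * 0^2 + 4 * 0 + 2
= 0 + 0 + 2
= 2

2


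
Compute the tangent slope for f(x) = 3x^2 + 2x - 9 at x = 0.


The slope of the tangent line equals f'(x) at the point.
f(x) = 3x^2 + 2x - 9
f'(x) = 6x + 2
At x = 0:
f'(0) = 6 * 0 + 2
= 0 + 2
= 2

2


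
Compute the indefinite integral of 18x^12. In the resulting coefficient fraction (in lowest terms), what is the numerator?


Apply the power rule for integration:
integral of ax^n dx = a/(n+1) * x^(n+1) + C
integral of 18x^12 dx
= 18/13 * x^13 + C
The coefficient in lowest terms is 18/13, and its numerator is 18

18


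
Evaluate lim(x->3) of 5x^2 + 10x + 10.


Since polynomials are continuous, we use direct substitution.
lim(x->3) of 5x^2 + 10x + 10
= 5 * 3^2 + 10 * 3 + 10
= 45 + 30 + 10
= 85

85


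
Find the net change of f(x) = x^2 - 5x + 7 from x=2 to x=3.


Net change = f(b) - f(a)
f(x) = x^2 - 5x + 7
Compute f(3):
f(3) = 1 * 3^2 - 5 * 3 + 7
= 9 - 15 + 7
= 1
Compute f(2):
f(2) = 1 * 2^2 - 5 * 2 + 7
= 4 - 10 + 7
= 1
Net change = 1 - 1 = 0

0


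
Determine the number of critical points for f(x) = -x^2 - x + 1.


Find where f'(x) = 0:
f'(x) = -2x - 1
Set f'(x) = 0:
-2x - 1 = 0
x = 1 / (-2) = -1/2
This is a linear equation in x, so there is exactly one solution.
Number of critical points: 1

1


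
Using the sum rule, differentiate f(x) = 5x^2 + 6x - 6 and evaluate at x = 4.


Differentiate term by term using power and sum rules:
f(x) = 5x^2 + 6x - 6
f'(x) = 10x + 6
Substitute x = 4:
f'(4) = 10 * 4 + 6
= 40 + 6
= 46

46


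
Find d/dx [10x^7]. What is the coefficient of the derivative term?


We apply the power rule: d/dx [ax^n] = a*n * x^(n-1)
d/dx [10x^7]
= 10 * 7 * x^(7-1)
= 70x^6
The coefficient is 70

70


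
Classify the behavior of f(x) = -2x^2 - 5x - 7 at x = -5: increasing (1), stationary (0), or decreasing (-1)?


Compute f'(x) to determine behavior:
f'(x) = -4x - 5
f'(-5) = -4 * (-5) - 5
= 20 - 5
= 15
Since f'(-5) > 0, the function is increasing (1)

1


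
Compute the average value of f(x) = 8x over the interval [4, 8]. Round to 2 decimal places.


Average value = 1/(b-a) * integral from a to b of f(x) dx
First compute the integral of 8x:
F(x) = 4x^2
F(8) = 4 * 64 + 0 * 8 = 256
F(4) = 4 * 16 + 0 * 4 = 64
Integral = 256 - 64 = 192
Average = 192 / (8 - 4) = 192 / 4
= 48 = 48.00

48.00


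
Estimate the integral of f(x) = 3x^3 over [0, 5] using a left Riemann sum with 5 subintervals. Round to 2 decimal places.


Left Riemann sum uses left endpoints of each subinterval.
Interval: [0, 5], n = 5
dx = (5 - 0) / 5 = 1
Left endpoints: [0, 1, 2, 3, 4]
f values: [0, 3, 24, 81, 192]
Sum = dx * (sum of f values)
= 1 * 300
= 300 = 300.00

300.00


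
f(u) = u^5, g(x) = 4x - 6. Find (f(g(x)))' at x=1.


Using the chain rule: (f(g(x)))' = f'(g(x)) * g'(x)
First, find g(1):
g(1) = 4 * 1 - 6 = -2
Next, f'(u) = 5u^4
And g'(x) = 4
So f'(g(1)) * g'(1)
= 5 * (-2)^4 * 4
= 5 * 16 * 4
= 320

320


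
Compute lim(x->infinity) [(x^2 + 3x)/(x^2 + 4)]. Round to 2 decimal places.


For limits at infinity with equal-degree polynomials,
we compare leading coefficients.
Numerator leading term: x^2
Denominator leading term: x^2
Divide both by x^2:
lim = (1 + 3/x) / (1 + 4/x^2)
As x -> infinity, the 1/x and 1/x^2 terms vanish:
= 1/1 = 1 = 1.00

1.00


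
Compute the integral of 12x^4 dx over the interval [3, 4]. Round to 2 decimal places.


Find the antiderivative of 12x^4:
F(x) = 12/5 * x^5
Apply the Fundamental Theorem of Calculus:
F(4) - F(3)
= 12/5 * 4^5 - 12/5 * 3^5
= 12/5 * (1024 - 243)
= 12/5 * 781
= 9372/5 = 1874.40

1874.40


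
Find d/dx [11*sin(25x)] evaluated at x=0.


Apply the chain rule to differentiate 11*sin(25x):
d/dx [11*sin(25x)]
= 11 * cos(25x) * d/dx(25x)
= 11 * 25 * cos(25x)
= 275 * cos(25x)
Evaluate at x = 0:
= 275 * cos(0)
= 275 * 1
= 275

275


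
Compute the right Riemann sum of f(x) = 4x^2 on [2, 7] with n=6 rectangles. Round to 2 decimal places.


Right Riemann sum uses right endpoints of each subinterval.
Interval: [2, 7], n = 6
dx = (7 - 2) / 6 = 5/6
Right endpoints: [17/6, 11/3, 9/2, 16/3, 37/6, 7]
f values: [289/9, 484/9, 81, 1024/9, 1369/9, 196]
Sum = dx * (sum of f values)
= 5/6 * 5659/9
= 28295/54 ≈ 523.98

523.98


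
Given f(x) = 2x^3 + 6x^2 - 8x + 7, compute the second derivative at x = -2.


First derivative:
f'(x) = 6x^2 + 12x - 8
Second derivative:
f''(x) = 12x + 12
Substitute x = -2:
f''(-2) = 12 * (-2) + 12
= -24 + 12
= -12

-12


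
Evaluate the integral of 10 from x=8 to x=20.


The integral of a constant k over [a, b] equals k * (b - a).
integral from 8 to 20 of 10 dx
= 10 * (20 - 8)
= 10 * 12
= 120

120


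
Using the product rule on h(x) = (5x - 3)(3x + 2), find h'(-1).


Let u(x) = 5x - 3 and v(x) = 3x + 2
u'(x) = 5
v'(x) = 3
Product rule: h'(x) = u'(x)*v(x) + u(x)*v'(x)
= 5 * (3x + 2) + (5x - 3) * 3
At x = -1:
u(-1) = 5 * (-1) - 3 = -8
v(-1) = 3 * (-1) + 2 = -1
h'(-1) = 5 * (-1) + (-8) * 3
= -5 - 24
= -29

-29


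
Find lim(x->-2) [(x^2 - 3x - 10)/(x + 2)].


Direct substitution gives 0/0, so we factor the numerator.
Factor: (x^2 - 3x - 10) = (x + 2)(x - 5)
Cancel the common factor (x + 2):
(x^2 - 3x - 10)/(x + 2) = (x - 5)
Now substitute x = -2:
= (-2) - (5) = -7

-7


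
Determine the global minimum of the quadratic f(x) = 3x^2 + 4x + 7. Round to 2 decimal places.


For a quadratic f(x) = ax^2 + bx + c with a > 0, the minimum is at the vertex.
Vertex x-coordinate: x = -b/(2a)
x = -(4) / (2 * 3)
x = -4/6 = -2/3
Substitute back to find the minimum value:
f(-2/3) = 3 * (-2/3)^2 + 4 * (-2/3) + 7
= 4/3 - 8/3 + 7
= 17/3 ≈ 5.67

5.67


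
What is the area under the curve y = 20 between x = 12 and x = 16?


The area under a constant function y = 20 is a rectangle.
Width = 16 - 12 = 4
Height = 20
Area = width * height
= 4 * 20
= 80

80


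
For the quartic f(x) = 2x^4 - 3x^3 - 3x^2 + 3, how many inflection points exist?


Inflection points occur where f''(x) = 0 and concavity changes.
f(x) = 2x^4 - 3x^3 - 3x^2 + 3
f'(x) = 8x^3 - 9x^2 - 6x
f''(x) = 24x^2 - 18x - 6
This is a quadratic in x. Use the discriminant to count real roots.
Discriminant = (-18)^2 - 4 * 24 * (-6)
= 324 - (-576)
= 900
Since discriminant > 0, f''(x) = 0 has 2 distinct real solutions.
A quadratic with two distinct real roots changes sign at each root, so concavity changes at both.
Number of inflection points: 2

2


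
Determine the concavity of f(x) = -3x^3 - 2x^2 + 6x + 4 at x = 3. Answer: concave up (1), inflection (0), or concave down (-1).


Concavity is determined by the sign of f''(x).
f(x) = -3x^3 - 2x^2 + 6x + 4
f'(x) = -9x^2 - 4x + 6
f''(x) = -18x - 4
f''(3) = -18 * 3 - 4
= -54 - 4
= -58
Since f''(3) < 0, the function is concave down (-1)

-1


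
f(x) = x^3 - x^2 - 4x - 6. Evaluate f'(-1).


Differentiate f(x) = x^3 - x^2 - 4x - 6 term by term:
f'(x) = 3x^2 - 2x - 4
Substitute x = -1:
f'(-1) = 3 * (-1)^2 - 2 * (-1) - 4
= 3 + 2 - 4
= 1

1


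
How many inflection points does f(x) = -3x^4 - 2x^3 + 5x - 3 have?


Inflection points occur where f''(x) = 0 and concavity changes.
f(x) = -3x^4 - 2x^3 + 5x - 3
f'(x) = -12x^3 - 6x^2 + 5
f''(x) = -36x^2 - 12x
This is a quadratic in x. Use the discriminant to count real roots.
Discriminant = (-12)^2 - 4 * (-36) * 0
= 144 - 0
= 144
Since discriminant > 0, f''(x) = 0 has 2 distinct real solutions.
A quadratic with two distinct real roots changes sign at each root, so concavity changes at both.
Number of inflection points: 2

2


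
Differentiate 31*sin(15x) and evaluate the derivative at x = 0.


Apply the chain rule to differentiate 31*sin(15x):
d/dx [31*sin(15x)]
= 31 * cos(15x) * d/dx(15x)
= 31 * 15 * cos(15x)
= 465 * cos(15x)
Evaluate at x = 0:
= 465 * cos(0)
= 465 * 1
= 465

465


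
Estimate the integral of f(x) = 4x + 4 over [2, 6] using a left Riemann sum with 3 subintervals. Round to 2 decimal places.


Left Riemann sum uses left endpoints of each subinterval.
Interval: [2, 6], n = 3
dx = (6 - 2) / 3 = 4/3
Left endpoints: [2, 10/3, 14/3]
f values: [12, 52/3, 68/3]
Sum = dx * (sum of f values)
= 4/3 * 52
= 208/3 ≈ 69.33

69.33


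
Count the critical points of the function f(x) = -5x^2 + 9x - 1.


Find where f'(x) = 0:
f'(x) = -10x + 9
Set f'(x) = 0:
-10x + 9 = 0
x = -9 / (-10) = 9/10
This is a linear equation in x, so there is exactly one solution.
Number of critical points: 1

1


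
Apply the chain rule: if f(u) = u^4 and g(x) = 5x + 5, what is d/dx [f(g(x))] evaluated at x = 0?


Using the chain rule: (f(g(x)))' = f'(g(x)) * g'(x)
First, find g(0):
g(0) = 5 * 0 + 5 = 5
Next, f'(u) = 4u^3
And g'(x) = 5
So f'(g(0)) * g'(0)
= 4 * 5^3 * 5
= 4 * 125 * 5
= 2500

2500


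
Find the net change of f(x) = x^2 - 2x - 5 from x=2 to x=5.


Net change = f(b) - f(a)
f(x) = x^2 - 2x - 5
Compute f(5):
f(5) = 1 * 5^2 - 2 * 5 - 5
= 25 - 10 - 5
= 10
Compute f(2):
f(2) = 1 * 2^2 - 2 * 2 - 5
= 4 - 4 - 5
= -5
Net change = 10 - (-5) = 15

15


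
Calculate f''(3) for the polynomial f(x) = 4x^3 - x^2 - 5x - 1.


First derivative:
f'(x) = 12x^2 - 2x - 5
Second derivative:
f''(x) = 24x - 2
Substitute x = 3:
f''(3) = 24 * 3 - 2
= 72 - 2
= 70

70


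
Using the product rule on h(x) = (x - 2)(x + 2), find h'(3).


Let u(x) = x - 2 and v(x) = x + 2
u'(x) = 1
v'(x) = 1
Product rule: h'(x) = u'(x)*v(x) + u(x)*v'(x)
= 1 * (x + 2) + (x - 2) * 1
At x = 3:
u(3) = 1 * 3 - 2 = 1
v(3) = 1 * 3 + 2 = 5
h'(3) = 1 * 5 + 1 * 1
= 5 + 1
= 6

6


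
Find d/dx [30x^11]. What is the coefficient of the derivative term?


We apply the power rule: d/dx [ax^n] = a*n * x^(n-1)
d/dx [30x^11]
= 30 * 11 * x^(11-1)
= 330x^10
The coefficient is 330

330


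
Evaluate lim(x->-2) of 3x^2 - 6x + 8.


Since polynomials are continuous, we use direct substitution.
lim(x->-2) of 3x^2 - 6x + 8
= 3 * (-2)^2 - 6 * (-2) + 8
= 12 + 12 + 8
= 32

32


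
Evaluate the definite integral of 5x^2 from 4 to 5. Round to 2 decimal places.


Find the antiderivative of 5x^2:
F(x) = 5/3 * x^3
Apply the Fundamental Theorem of Calculus:
F(5) - F(4)
= 5/3 * 5^3 - 5/3 * 4^3
= 5/3 * (125 - 64)
= 5/3 * 61
= 305/3 ≈ 101.67

101.67


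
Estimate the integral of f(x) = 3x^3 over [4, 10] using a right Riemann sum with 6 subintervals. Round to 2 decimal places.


Right Riemann sum uses right endpoints of each subinterval.
Interval: [4, 10], n = 6
dx = (10 - 4) / 6 = 1
Right endpoints: [5, 6, 7, 8, 9, 10]
f values: [375, 648, 1029, 1536, 2187, 3000]
Sum = dx * (sum of f values)
= 1 * 8775
= 8775 = 8775.00

8775.00


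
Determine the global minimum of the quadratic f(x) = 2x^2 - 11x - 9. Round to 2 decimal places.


For a quadratic f(x) = ax^2 + bx + c with a > 0, the minimum is at the vertex.
Vertex x-coordinate: x = -b/(2a)
x = -(-11) / (2 * 2)
x = 11/4
Substitute back to find the minimum value:
f(11/4) = 2 * (11/4)^2 - 11 * (11/4) - 9
= 121/8 - 121/4 - 9
= -193/8 ≈ -24.13

-24.13


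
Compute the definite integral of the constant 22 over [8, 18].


The integral of a constant k over [a, b] equals k * (b - a).
integral from 8 to 18 of 22 dx
= 22 * (18 - 8)
= 22 * 10
= 220

220


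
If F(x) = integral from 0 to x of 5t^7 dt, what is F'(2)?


By the Fundamental Theorem of Calculus (Part 1):
If F(x) = integral from 0 to x of f(t) dt, then F'(x) = f(x)
Here f(t) = 5t^7
So F'(x) = 5x^7
Evaluate at x = 2:
F'(2) = 5 * 2^7
= 5 * 128
= 640

640


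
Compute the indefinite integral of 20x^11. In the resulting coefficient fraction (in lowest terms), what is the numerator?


Apply the power rule for integration:
integral of ax^n dx = a/(n+1) * x^(n+1) + C
integral of 20x^11 dx
= 20/12 * x^12 + C
= 5/3 * x^12 + C
The coefficient in lowest terms is 5/3, and its numerator is 5

5


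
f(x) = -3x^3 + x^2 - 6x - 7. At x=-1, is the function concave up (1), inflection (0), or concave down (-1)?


Concavity is determined by the sign of f''(x).
f(x) = -3x^3 + x^2 - 6x - 7
f'(x) = -9x^2 + 2x - 6
f''(x) = -18x + 2
f''(-1) = -18 * (-1) + 2
= 18 + 2
= 20
Since f''(-1) > 0, the function is concave up (1)

1


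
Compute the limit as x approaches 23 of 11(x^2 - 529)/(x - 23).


Direct substitution gives 0/0, so we factor the numerator.
Factor: 11(x^2 - 529) = 11 * (x - 23)(x + 23)
Cancel the common factor (x - 23):
11(x^2 - 529)/(x - 23) = 11 * (x + 23)
Now substitute x = 23:
= 11 * (23 + 23) = 506

506


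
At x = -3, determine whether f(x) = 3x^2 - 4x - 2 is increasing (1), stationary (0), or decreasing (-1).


Compute f'(x) to determine behavior:
f'(x) = 6x - 4
f'(-3) = 6 * (-3) - 4
= -18 - 4
= -22
Since f'(-3) < 0, the function is decreasing (-1)

-1


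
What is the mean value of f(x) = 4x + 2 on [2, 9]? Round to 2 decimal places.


Average value = 1/(b-a) * integral from a to b of f(x) dx
First compute the integral of 4x + 2:
F(x) = 2x^2 + 2x
F(9) = 2 * 81 + 2 * 9 = 180
F(2) = 2 * 4 + 2 * 2 = 12
Integral = 180 - 12 = 168
Average = 168 / (9 - 2) = 168 / 7
= 24 = 24.00

24.00


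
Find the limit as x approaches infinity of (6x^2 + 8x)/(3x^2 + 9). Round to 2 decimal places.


For limits at infinity with equal-degree polynomials,
we compare leading coefficients.
Numerator leading term: 6x^2
Denominator leading term: 3x^2
Divide both by x^2:
lim = (6 + 8/x) / (3 + 9/x^2)
As x -> infinity, the 1/x and 1/x^2 terms vanish:
= 6/3 = 2 = 2.00

2.00


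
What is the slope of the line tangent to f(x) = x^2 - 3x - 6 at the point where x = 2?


The slope of the tangent line equals f'(x) at the point.
f(x) = x^2 - 3x - 6
f'(x) = 2x - 3
At x = 2:
f'(2) = 2 * 2 - 3
= 4 - 3
= 1

1


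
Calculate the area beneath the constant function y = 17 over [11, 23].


The area under a constant function y = 17 is a rectangle.
Width = 23 - 11 = 12
Height = 17
Area = width * height
= 12 * 17
= 204

204


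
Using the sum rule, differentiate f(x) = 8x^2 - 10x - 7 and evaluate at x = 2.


Differentiate term by term using power and sum rules:
f(x) = 8x^2 - 10x - 7
f'(x) = 16x - 10
Substitute x = 2:
f'(2) = 16 * 2 - 10
= 32 - 10
= 22

22


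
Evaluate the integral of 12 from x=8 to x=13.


The integral of a constant k over [a, b] equals k * (b - a).
integral from 8 to 13 of 12 dx
= 12 * (13 - 8)
= 12 * 5
= 60

60


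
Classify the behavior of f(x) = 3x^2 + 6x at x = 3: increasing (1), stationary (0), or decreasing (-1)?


Compute f'(x) to determine behavior:
f'(x) = 6x + 6
f'(3) = 6 * 3 + 6
= 18 + 6
= 24
Since f'(3) > 0, the function is increasing (1)

1


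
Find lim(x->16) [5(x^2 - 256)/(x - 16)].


Direct substitution gives 0/0, so we factor the numerator.
Factor: 5(x^2 - 256) = 5 * (x - 16)(x + 16)
Cancel the common factor (x - 16):
5(x^2 - 256)/(x - 16) = 5 * (x + 16)
Now substitute x = 16:
= 5 * (16 + 16) = 160

160


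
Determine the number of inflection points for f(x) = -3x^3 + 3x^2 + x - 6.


Inflection points occur where f''(x) = 0 and concavity changes.
f(x) = -3x^3 + 3x^2 + x - 6
f'(x) = -9x^2 + 6x + 1
f''(x) = -18x + 6
Set f''(x) = 0:
-18x + 6 = 0
x = -6 / (-18) = 1/3
Since f''(x) is linear (degree 1), it changes sign at this point.
Therefore there is exactly 1 inflection point.

1


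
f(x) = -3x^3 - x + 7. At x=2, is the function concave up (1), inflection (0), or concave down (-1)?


Concavity is determined by the sign of f''(x).
f(x) = -3x^3 - x + 7
f'(x) = -9x^2 - 1
f''(x) = -18x
f''(2) = -18 * 2 + 0
= -36 + 0
= -36
Since f''(2) < 0, the function is concave down (-1)

-1


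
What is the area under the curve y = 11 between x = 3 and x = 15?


The area under a constant function y = 11 is a rectangle.
Width = 15 - 3 = 12
Height = 11
Area = width * height
= 12 * 11
= 132

132


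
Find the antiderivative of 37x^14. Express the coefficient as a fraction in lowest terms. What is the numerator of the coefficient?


Apply the power rule for integration:
integral of ax^n dx = a/(n+1) * x^(n+1) + C
integral of 37x^14 dx
= 37/15 * x^15 + C
The coefficient in lowest terms is 37/15, and its numerator is 37

37


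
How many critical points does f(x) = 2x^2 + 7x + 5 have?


Find where f'(x) = 0:
f'(x) = 4x + 7
Set f'(x) = 0:
4x + 7 = 0
x = -7 / 4 = -7/4
This is a linear equation in x, so there is exactly one solution.
Number of critical points: 1

1


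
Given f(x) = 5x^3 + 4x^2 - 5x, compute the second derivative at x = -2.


First derivative:
f'(x) = 15x^2 + 8x - 5
Second derivative:
f''(x) = 30x + 8
Substitute x = -2:
f''(-2) = 30 * (-2) + 8
= -60 + 8
= -52

-52


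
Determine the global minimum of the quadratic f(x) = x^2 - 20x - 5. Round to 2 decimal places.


For a quadratic f(x) = ax^2 + bx + c with a > 0, the minimum is at the vertex.
Vertex x-coordinate: x = -b/(2a)
x = -(-20) / (2 * 1)
x = 20/2 = 10
Substitute back to find the minimum value:
f(10) = 1 * 10^2 - 20 * 10 - 5
= 100 - 200 - 5
= -105 = -105.00

-105.00


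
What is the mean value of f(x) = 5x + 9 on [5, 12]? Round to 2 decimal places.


Average value = 1/(b-a) * integral from a to b of f(x) dx
First compute the integral of 5x + 9:
F(x) = (5/2)x^2 + 9x
F(12) = 5/2 * 144 + 9 * 12 = 468
F(5) = 5/2 * 25 + 9 * 5 = 215/2
Integral = 468 - 215/2 = 721/2
Average = (721/2) / (12 - 5) = (721/2) / 7
= 103/2 = 51.50

51.50


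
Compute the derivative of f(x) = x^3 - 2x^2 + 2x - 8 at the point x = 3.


Differentiate f(x) = x^3 - 2x^2 + 2x - 8 term by term:
f'(x) = 3x^2 - 4x + 2
Substitute x = 3:
f'(3) = 3 * 3^2 - 4 * 3 + 2
= 27 - 12 + 2
= 17

17


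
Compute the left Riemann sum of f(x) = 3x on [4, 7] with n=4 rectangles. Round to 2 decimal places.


Left Riemann sum uses left endpoints of each subinterval.
Interval: [4, 7], n = 4
dx = (7 - 4) / 4 = 3/4
Left endpoints: [4, 19/4, 11/2, 25/4]
f values: [12, 57/4, 33/2, 75/4]
Sum = dx * (sum of f values)
= 3/4 * 123/2
= 369/8 ≈ 46.13

46.13


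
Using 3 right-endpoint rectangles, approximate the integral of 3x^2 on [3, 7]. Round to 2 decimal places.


Right Riemann sum uses right endpoints of each subinterval.
Interval: [3, 7], n = 3
dx = (7 - 3) / 3 = 4/3
Right endpoints: [13/3, 17/3, 7]
f values: [169/3, 289/3, 147]
Sum = dx * (sum of f values)
= 4/3 * 899/3
= 3596/9 ≈ 399.56

399.56


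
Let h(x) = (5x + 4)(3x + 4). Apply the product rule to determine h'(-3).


Let u(x) = 5x + 4 and v(x) = 3x + 4
u'(x) = 5
v'(x) = 3
Product rule: h'(x) = u'(x)*v(x) + u(x)*v'(x)
= 5 * (3x + 4) + (5x + 4) * 3
At x = -3:
u(-3) = 5 * (-3) + 4 = -11
v(-3) = 3 * (-3) + 4 = -5
h'(-3) = 5 * (-5) + (-11) * 3
= -25 - 33
= -58

-58


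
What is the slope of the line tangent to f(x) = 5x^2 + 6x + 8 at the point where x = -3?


The slope of the tangent line equals f'(x) at the point.
f(x) = 5x^2 + 6x + 8
f'(x) = 10x + 6
At x = -3:
f'(-3) = 10 * (-3) + 6
= -30 + 6
= -24

-24


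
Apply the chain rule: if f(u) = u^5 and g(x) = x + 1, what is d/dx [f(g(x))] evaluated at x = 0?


Using the chain rule: (f(g(x)))' = f'(g(x)) * g'(x)
First, find g(0):
g(0) = 1 * 0 + 1 = 1
Next, f'(u) = 5u^4
And g'(x) = 1
So f'(g(0)) * g'(0)
= 5 * 1^4 * 1
= 5 * 1 * 1
= 5

5


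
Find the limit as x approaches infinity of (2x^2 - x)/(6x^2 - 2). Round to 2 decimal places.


For limits at infinity with equal-degree polynomials,
we compare leading coefficients.
Numerator leading term: 2x^2
Denominator leading term: 6x^2
Divide both by x^2:
lim = (2 - 1/x) / (6 - 2/x^2)
As x -> infinity, the 1/x and 1/x^2 terms vanish:
= 2/6 = 1/3 ≈ 0.33

0.33


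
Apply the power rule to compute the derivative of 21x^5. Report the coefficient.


We apply the power rule: d/dx [ax^n] = a*n * x^(n-1)
d/dx [21x^5]
= 21 * 5 * x^(5-1)
= 105x^4
The coefficient is 105

105


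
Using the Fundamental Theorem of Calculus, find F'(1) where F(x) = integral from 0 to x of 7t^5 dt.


By the Fundamental Theorem of Calculus (Part 1):
If F(x) = integral from 0 to x of f(t) dt, then F'(x) = f(x)
Here f(t) = 7t^5
So F'(x) = 7x^5
Evaluate at x = 1:
F'(1) = 7 * 1^5
= 7 * 1
= 7

7


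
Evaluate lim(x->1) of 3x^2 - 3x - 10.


Since polynomials are continuous, we use direct substitution.
lim(x->1) of 3x^2 - 3x - 10
= 3 * 1^2 - 3 * 1 - 10
= 3 - 3 - 10
= -10

-10


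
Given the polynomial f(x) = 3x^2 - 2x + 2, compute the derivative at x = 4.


Differentiate term by term using power and sum rules:
f(x) = 3x^2 - 2x + 2
f'(x) = 6x - 2
Substitute x = 4:
f'(4) = 6 * 4 - 2
= 24 - 2
= 22

22


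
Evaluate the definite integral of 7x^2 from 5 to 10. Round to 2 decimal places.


Find the antiderivative of 7x^2:
F(x) = 7/3 * x^3
Apply the Fundamental Theorem of Calculus:
F(10) - F(5)
= 7/3 * 10^3 - 7/3 * 5^3
= 7/3 * (1000 - 125)
= 7/3 * 875
= 6125/3 ≈ 2041.67

2041.67


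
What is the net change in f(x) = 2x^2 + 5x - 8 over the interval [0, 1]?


Net change = f(b) - f(a)
f(x) = 2x^2 + 5x - 8
Compute f(1):
f(1) = 2 * 1^2 + 5 * 1 - 8
= 2 + 5 - 8
= -1
Compute f(0):
f(0) = 2 * 0^2 + 5 * 0 - 8
= 0 + 0 - 8
= -8
Net change = -1 - (-8) = 7

7


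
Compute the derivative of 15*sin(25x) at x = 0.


Apply the chain rule to differentiate 15*sin(25x):
d/dx [15*sin(25x)]
= 15 * cos(25x) * d/dx(25x)
= 15 * 25 * cos(25x)
= 375 * cos(25x)
Evaluate at x = 0:
= 375 * cos(0)
= 375 * 1
= 375

375


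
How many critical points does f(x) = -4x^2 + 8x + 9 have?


Find where f'(x) = 0:
f'(x) = -8x + 8
Set f'(x) = 0:
-8x + 8 = 0
x = -8 / (-8) = 1
This is a linear equation in x, so there is exactly one solution.
Number of critical points: 1

1


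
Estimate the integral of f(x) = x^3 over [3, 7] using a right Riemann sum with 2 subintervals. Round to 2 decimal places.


Right Riemann sum uses right endpoints of each subinterval.
Interval: [3, 7], n = 2
dx = (7 - 3) / 2 = 2
Right endpoints: [5, 7]
f values: [125, 343]
Sum = dx * (sum of f values)
= 2 * 468
= 936 = 936.00

936.00


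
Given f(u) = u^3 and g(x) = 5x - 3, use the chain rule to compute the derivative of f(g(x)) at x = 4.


Using the chain rule: (f(g(x)))' = f'(g(x)) * g'(x)
First, find g(4):
g(4) = 5 * 4 - 3 = 17
Next, f'(u) = 3u^2
And g'(x) = 5
So f'(g(4)) * g'(4)
= 3 * 17^2 * 5
= 3 * 289 * 5
= 4335

4335


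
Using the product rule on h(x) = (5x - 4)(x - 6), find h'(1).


Let u(x) = 5x - 4 and v(x) = x - 6
u'(x) = 5
v'(x) = 1
Product rule: h'(x) = u'(x)*v(x) + u(x)*v'(x)
= 5 * (x - 6) + (5x - 4) * 1
At x = 1:
u(1) = 5 * 1 - 4 = 1
v(1) = 1 * 1 - 6 = -5
h'(1) = 5 * (-5) + 1 * 1
= -25 + 1
= -24

-24


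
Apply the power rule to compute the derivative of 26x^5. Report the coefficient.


We apply the power rule: d/dx [ax^n] = a*n * x^(n-1)
d/dx [26x^5]
= 26 * 5 * x^(5-1)
= 130x^4
The coefficient is 130

130


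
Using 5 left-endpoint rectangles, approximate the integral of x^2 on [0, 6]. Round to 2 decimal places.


Left Riemann sum uses left endpoints of each subinterval.
Interval: [0, 6], n = 5
dx = (6 - 0) / 5 = 6/5
Left endpoints: [0, 6/5, 12/5, 18/5, 24/5]
f values: [0, 36/25, 144/25, 324/25, 576/25]
Sum = dx * (sum of f values)
= 6/5 * 216/5
= 1296/25 = 51.84

51.84


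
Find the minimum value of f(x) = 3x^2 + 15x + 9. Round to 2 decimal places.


For a quadratic f(x) = ax^2 + bx + c with a > 0, the minimum is at the vertex.
Vertex x-coordinate: x = -b/(2a)
x = -(15) / (2 * 3)
x = -15/6 = -5/2
Substitute back to find the minimum value:
f(-5/2) = 3 * (-5/2)^2 + 15 * (-5/2) + 9
= 75/4 - 75/2 + 9
= -39/4 = -9.75

-9.75


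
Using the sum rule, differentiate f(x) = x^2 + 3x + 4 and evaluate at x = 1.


Differentiate term by term using power and sum rules:
f(x) = x^2 + 3x + 4
f'(x) = 2x + 3
Substitute x = 1:
f'(1) = 2 * 1 + 3
= 2 + 3
= 5

5


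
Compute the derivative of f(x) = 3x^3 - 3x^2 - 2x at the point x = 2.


Differentiate f(x) = 3x^3 - 3x^2 - 2x term by term:
f'(x) = 9x^2 - 6x - 2
Substitute x = 2:
f'(2) = 9 * 2^2 - 6 * 2 - 2
= 36 - 12 - 2
= 22

22


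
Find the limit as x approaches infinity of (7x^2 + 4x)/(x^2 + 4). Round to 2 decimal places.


For limits at infinity with equal-degree polynomials,
we compare leading coefficients.
Numerator leading term: 7x^2
Denominator leading term: x^2
Divide both by x^2:
lim = (7 + 4/x) / (1 + 4/x^2)
As x -> infinity, the 1/x and 1/x^2 terms vanish:
= 7/1 = 7 = 7.00

7.00


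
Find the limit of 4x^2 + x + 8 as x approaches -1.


Since polynomials are continuous, we use direct substitution.
lim(x->-1) of 4x^2 + x + 8
= 4 * (-1)^2 + 1 * (-1) + 8
= 4 - 1 + 8
= 11

11


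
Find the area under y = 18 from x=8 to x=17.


The area under a constant function y = 18 is a rectangle.
Width = 17 - 8 = 9
Height = 18
Area = width * height
= 9 * 18
= 162

162


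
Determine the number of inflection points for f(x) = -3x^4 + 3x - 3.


Inflection points occur where f''(x) = 0 and concavity changes.
f(x) = -3x^4 + 3x - 3
f'(x) = -12x^3 + 3
f''(x) = -36x^2
This is a quadratic in x. Use the discriminant to count real roots.
Discriminant = (0)^2 - 4 * (-36) * 0
= 0 - 0
= 0
Since discriminant = 0, f''(x) = 0 has a single repeated root.
At a repeated root the quadratic f''(x) touches zero but does not change sign, so concavity does not change.
Number of inflection points: 0

0


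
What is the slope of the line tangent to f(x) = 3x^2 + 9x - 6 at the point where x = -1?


The slope of the tangent line equals f'(x) at the point.
f(x) = 3x^2 + 9x - 6
f'(x) = 6x + 9
At x = -1:
f'(-1) = 6 * (-1) + 9
= -6 + 9
= 3

3


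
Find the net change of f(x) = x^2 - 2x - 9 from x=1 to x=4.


Net change = f(b) - f(a)
f(x) = x^2 - 2x - 9
Compute f(4):
f(4) = 1 * 4^2 - 2 * 4 - 9
= 16 - 8 - 9
= -1
Compute f(1):
f(1) = 1 * 1^2 - 2 * 1 - 9
= 1 - 2 - 9
= -10
Net change = -1 - (-10) = 9

9


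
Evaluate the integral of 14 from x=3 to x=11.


The integral of a constant k over [a, b] equals k * (b - a).
integral from 3 to 11 of 14 dx
= 14 * (11 - 3)
= 14 * 8
= 112

112


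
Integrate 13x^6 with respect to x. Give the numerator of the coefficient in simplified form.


Apply the power rule for integration:
integral of ax^n dx = a/(n+1) * x^(n+1) + C
integral of 13x^6 dx
= 13/7 * x^7 + C
The coefficient in lowest terms is 13/7, and its numerator is 13

13


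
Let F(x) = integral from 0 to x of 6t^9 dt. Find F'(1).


By the Fundamental Theorem of Calculus (Part 1):
If F(x) = integral from 0 to x of f(t) dt, then F'(x) = f(x)
Here f(t) = 6t^9
So F'(x) = 6x^9
Evaluate at x = 1:
F'(1) = 6 * 1^9
= 6 * 1
= 6

6


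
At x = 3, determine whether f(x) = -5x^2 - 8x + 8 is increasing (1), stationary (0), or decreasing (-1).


Compute f'(x) to determine behavior:
f'(x) = -10x - 8
f'(3) = -10 * 3 - 8
= -30 - 8
= -38
Since f'(3) < 0, the function is decreasing (-1)

-1


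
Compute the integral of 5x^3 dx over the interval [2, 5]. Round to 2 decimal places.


Find the antiderivative of 5x^3:
F(x) = 5/4 * x^4
Apply the Fundamental Theorem of Calculus:
F(5) - F(2)
= 5/4 * 5^4 - 5/4 * 2^4
= 5/4 * (625 - 16)
= 5/4 * 609
= 3045/4 = 761.25

761.25


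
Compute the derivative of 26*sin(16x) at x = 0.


Apply the chain rule to differentiate 26*sin(16x):
d/dx [26*sin(16x)]
= 26 * cos(16x) * d/dx(16x)
= 26 * 16 * cos(16x)
= 416 * cos(16x)
Evaluate at x = 0:
= 416 * cos(0)
= 416 * 1
= 416

416


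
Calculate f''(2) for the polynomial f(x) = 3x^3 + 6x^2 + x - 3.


First derivative:
f'(x) = 9x^2 + 12x + 1
Second derivative:
f''(x) = 18x + 12
Substitute x = 2:
f''(2) = 18 * 2 + 12
= 36 + 12
= 48

48


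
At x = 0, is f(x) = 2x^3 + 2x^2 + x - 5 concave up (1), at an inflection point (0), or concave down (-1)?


Concavity is determined by the sign of f''(x).
f(x) = 2x^3 + 2x^2 + x - 5
f'(x) = 6x^2 + 4x + 1
f''(x) = 12x + 4
f''(0) = 12 * 0 + 4
= 0 + 4
= 4
Since f''(0) > 0, the function is concave up (1)

1


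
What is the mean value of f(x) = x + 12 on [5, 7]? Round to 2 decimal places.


Average value = 1/(b-a) * integral from a to b of f(x) dx
First compute the integral of x + 12:
F(x) = (1/2)x^2 + 12x
F(7) = 1/2 * 49 + 12 * 7 = 217/2
F(5) = 1/2 * 25 + 12 * 5 = 145/2
Integral = 217/2 - 145/2 = 36
Average = 36 / (7 - 5) = 36 / 2
= 18 = 18.00

18.00


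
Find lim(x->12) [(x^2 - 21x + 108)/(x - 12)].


Direct substitution gives 0/0, so we factor the numerator.
Factor: (x^2 - 21x + 108) = (x - 12)(x - 9)
Cancel the common factor (x - 12):
(x^2 - 21x + 108)/(x - 12) = (x - 9)
Now substitute x = 12:
= (12) - (9) = 3

3


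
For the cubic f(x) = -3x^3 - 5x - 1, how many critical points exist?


Find where f'(x) = 0:
f(x) = -3x^3 - 5x - 1
f'(x) = -9x^2 - 5
This is a quadratic in x. Use the discriminant to count real roots.
Discriminant = (0)^2 - 4 * (-9) * (-5)
= 0 - 180
= -180
Since discriminant < 0, f'(x) = 0 has no real solutions.
Number of critical points: 0

0


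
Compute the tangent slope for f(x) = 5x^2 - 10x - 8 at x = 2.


The slope of the tangent line equals f'(x) at the point.
f(x) = 5x^2 - 10x - 8
f'(x) = 10x - 10
At x = 2:
f'(2) = 10 * 2 - 10
= 20 - 10
= 10

10


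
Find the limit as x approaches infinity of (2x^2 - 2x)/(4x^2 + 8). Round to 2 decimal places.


For limits at infinity with equal-degree polynomials,
we compare leading coefficients.
Numerator leading term: 2x^2
Denominator leading term: 4x^2
Divide both by x^2:
lim = (2 - 2/x) / (4 + 8/x^2)
As x -> infinity, the 1/x and 1/x^2 terms vanish:
= 2/4 = 1/2 = 0.50

0.50


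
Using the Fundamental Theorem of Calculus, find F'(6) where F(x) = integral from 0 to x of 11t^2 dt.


By the Fundamental Theorem of Calculus (Part 1):
If F(x) = integral from 0 to x of f(t) dt, then F'(x) = f(x)
Here f(t) = 11t^2
So F'(x) = 11x^2
Evaluate at x = 6:
F'(6) = 11 * 6^2
= 11 * 36
= 396

396


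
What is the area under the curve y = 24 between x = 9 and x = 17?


The area under a constant function y = 24 is a rectangle.
Width = 17 - 9 = 8
Height = 24
Area = width * height
= 8 * 24
= 192

192


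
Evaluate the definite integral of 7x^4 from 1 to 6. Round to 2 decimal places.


Find the antiderivative of 7x^4:
F(x) = 7/5 * x^5
Apply the Fundamental Theorem of Calculus:
F(6) - F(1)
= 7/5 * 6^5 - 7/5 * 1^5
= 7/5 * (7776 - 1)
= 7/5 * 7775
= 10885 = 10885.00

10885.00


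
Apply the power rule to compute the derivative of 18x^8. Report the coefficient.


We apply the power rule: d/dx [ax^n] = a*n * x^(n-1)
d/dx [18x^8]
= 18 * 8 * x^(8-1)
= 144x^7
The coefficient is 144

144


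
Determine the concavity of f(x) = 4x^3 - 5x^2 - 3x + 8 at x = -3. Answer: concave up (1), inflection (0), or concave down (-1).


Concavity is determined by the sign of f''(x).
f(x) = 4x^3 - 5x^2 - 3x + 8
f'(x) = 12x^2 - 10x - 3
f''(x) = 24x - 10
f''(-3) = 24 * (-3) - 10
= -72 - 10
= -82
Since f''(-3) < 0, the function is concave down (-1)

-1


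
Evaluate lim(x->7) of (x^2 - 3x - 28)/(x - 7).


Direct substitution gives 0/0, so we factor the numerator.
Factor: (x^2 - 3x - 28) = (x - 7)(x + 4)
Cancel the common factor (x - 7):
(x^2 - 3x - 28)/(x - 7) = (x + 4)
Now substitute x = 7:
= (7) - (-4) = 11

11


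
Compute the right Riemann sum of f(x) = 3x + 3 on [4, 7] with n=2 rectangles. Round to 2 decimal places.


Right Riemann sum uses right endpoints of each subinterval.
Interval: [4, 7], n = 2
dx = (7 - 4) / 2 = 3/2
Right endpoints: [11/2, 7]
f values: [39/2, 24]
Sum = dx * (sum of f values)
= 3/2 * 87/2
= 261/4 = 65.25

65.25


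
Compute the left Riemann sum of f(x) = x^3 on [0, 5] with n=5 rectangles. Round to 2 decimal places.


Left Riemann sum uses left endpoints of each subinterval.
Interval: [0, 5], n = 5
dx = (5 - 0) / 5 = 1
Left endpoints: [0, 1, 2, 3, 4]
f values: [0, 1, 8, 27, 64]
Sum = dx * (sum of f values)
= 1 * 100
= 100 = 100.00

100.00


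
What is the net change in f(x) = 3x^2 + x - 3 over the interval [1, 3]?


Net change = f(b) - f(a)
f(x) = 3x^2 + x - 3
Compute f(3):
f(3) = 3 * 3^2 + 1 * 3 - 3
= 27 + 3 - 3
= 27
Compute f(1):
f(1) = 3 * 1^2 + 1 * 1 - 3
= 3 + 1 - 3
= 1
Net change = 27 - 1 = 26

26


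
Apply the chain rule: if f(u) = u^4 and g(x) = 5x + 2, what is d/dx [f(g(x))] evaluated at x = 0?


Using the chain rule: (f(g(x)))' = f'(g(x)) * g'(x)
First, find g(0):
g(0) = 5 * 0 + 2 = 2
Next, f'(u) = 4u^3
And g'(x) = 5
So f'(g(0)) * g'(0)
= 4 * 2^3 * 5
= 4 * 8 * 5
= 160

160


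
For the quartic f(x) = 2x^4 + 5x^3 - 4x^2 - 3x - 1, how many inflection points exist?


Inflection points occur where f''(x) = 0 and concavity changes.
f(x) = 2x^4 + 5x^3 - 4x^2 - 3x - 1
f'(x) = 8x^3 + 15x^2 - 8x - 3
f''(x) = 24x^2 + 30x - 8
This is a quadratic in x. Use the discriminant to count real roots.
Discriminant = (30)^2 - 4 * 24 * (-8)
= 900 - (-768)
= 1668
Since discriminant > 0, f''(x) = 0 has 2 distinct real solutions.
A quadratic with two distinct real roots changes sign at each root, so concavity changes at both.
Number of inflection points: 2

2


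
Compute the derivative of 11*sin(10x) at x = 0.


Apply the chain rule to differentiate 11*sin(10x):
d/dx [11*sin(10x)]
= 11 * cos(10x) * d/dx(10x)
= 11 * 10 * cos(10x)
= 110 * cos(10x)
Evaluate at x = 0:
= 110 * cos(0)
= 110 * 1
= 110

110


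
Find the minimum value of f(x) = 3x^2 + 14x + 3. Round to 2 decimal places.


For a quadratic f(x) = ax^2 + bx + c with a > 0, the minimum is at the vertex.
Vertex x-coordinate: x = -b/(2a)
x = -(14) / (2 * 3)
x = -14/6 = -7/3
Substitute back to find the minimum value:
f(-7/3) = 3 * (-7/3)^2 + 14 * (-7/3) + 3
= 49/3 - 98/3 + 3
= -40/3 ≈ -13.33

-13.33
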